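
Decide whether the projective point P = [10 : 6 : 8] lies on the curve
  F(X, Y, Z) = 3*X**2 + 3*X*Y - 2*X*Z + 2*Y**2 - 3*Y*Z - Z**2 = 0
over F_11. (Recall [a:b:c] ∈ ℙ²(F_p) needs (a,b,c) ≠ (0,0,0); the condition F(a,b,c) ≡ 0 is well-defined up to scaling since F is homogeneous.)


F(10,6,8) ≡ 8 (mod 11); P is NOT on the curve.

Evaluate F(10, 6, 8) term-by-term (mod 11).
  3*X**2 ↦ 3·100·1·1 = 300
  3*X*Y ↦ 3·10·6·1 = 180
  -2*X*Z ↦ -2·10·1·8 = -160
  2*Y**2 ↦ 2·1·36·1 = 72
  -3*Y*Z ↦ -3·1·6·8 = -144
  -Z**2 ↦ -1·1·1·64 = -64
Sum: F(10, 6, 8) = (300) + (180) + (-160) + (72) + (-144) + (-64) = 184.
Reducing mod 11: 184 ≡ 8 (mod 11).
Since F(a, b, c) ≡ 8 ≠ 0 (mod 11), P does NOT lie on the curve.


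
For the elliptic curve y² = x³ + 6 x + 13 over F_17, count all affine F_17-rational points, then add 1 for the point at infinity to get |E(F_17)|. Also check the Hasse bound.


Affine points = {(0, 8), (0, 9), (2, 4), (2, 13), (4, 4), (4, 13), (5, 7), (5, 10), (10, 6), (10, 11), (11, 4), (11, 13), (14, 6), (14, 11)}; affine count = 14; |E(F_17)| = 15.

Discriminant check: Δ ∝ 4a³ + 27b² = 4·6³ + 27·13² = 4·216 + 27·169 ≡ 4 (mod 17). Nonzero ⇒ E is nonsingular.
For each x ∈ F_17, compute rhs = x³ + 6·x + 13 mod 17, then count y ∈ F_17 with y² ≡ rhs.
  x = 0: rhs = 13, matching y values: 8, 9 (2 points).
  x = 1: rhs = 3, matching y values: none (0 points).
  x = 2: rhs = 16, matching y values: 4, 13 (2 points).
  x = 3: rhs = 7, matching y values: none (0 points).
  x = 4: rhs = 16, matching y values: 4, 13 (2 points).
  x = 5: rhs = 15, matching y values: 7, 10 (2 points).
  x = 6: rhs = 10, matching y values: none (0 points).
  x = 7: rhs = 7, matching y values: none (0 points).
  x = 8: rhs = 12, matching y values: none (0 points).
  x = 9: rhs = 14, matching y values: none (0 points).
  x = 10: rhs = 2, matching y values: 6, 11 (2 points).
  x = 11: rhs = 16, matching y values: 4, 13 (2 points).
  x = 12: rhs = 11, matching y values: none (0 points).
  x = 13: rhs = 10, matching y values: none (0 points).
  x = 14: rhs = 2, matching y values: 6, 11 (2 points).
  x = 15: rhs = 10, matching y values: none (0 points).
  x = 16: rhs = 6, matching y values: none (0 points).
Total affine count: 14.
Full point count |E(F_17)| = 14 + 1 = 15.
Hasse bound: |15 − (17+1)| = |-3| = 3 ≤ 2√17 ≈ 8.2462 ✓.


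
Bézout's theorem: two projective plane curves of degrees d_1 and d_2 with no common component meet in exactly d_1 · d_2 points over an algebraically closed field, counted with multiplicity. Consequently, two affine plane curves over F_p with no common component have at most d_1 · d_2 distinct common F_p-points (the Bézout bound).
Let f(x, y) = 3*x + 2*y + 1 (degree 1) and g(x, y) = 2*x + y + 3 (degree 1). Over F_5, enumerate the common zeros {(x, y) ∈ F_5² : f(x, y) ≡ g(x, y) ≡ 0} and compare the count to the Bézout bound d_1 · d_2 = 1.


Common zeros: {(0, 2)}; count = 1; Bézout bound = 1.

deg(f) = 1, deg(g) = 1, so Bézout bound = 1.
Scan x ∈ F_5. For each x, list the y ∈ F_5 with f(x, y) ≡ 0 and those with g(x, y) ≡ 0 (mod 5); the common zeros in that column are the intersection.
  x = 0: f ≡ 0 at y ∈ {2}; g ≡ 0 at y ∈ {2}; common: {2}.
  x = 1: f ≡ 0 at y ∈ {3}; g ≡ 0 at y ∈ {0}; common: ∅.
  x = 2: f ≡ 0 at y ∈ {4}; g ≡ 0 at y ∈ {3}; common: ∅.
  x = 3: f ≡ 0 at y ∈ {0}; g ≡ 0 at y ∈ {1}; common: ∅.
  x = 4: f ≡ 0 at y ∈ {1}; g ≡ 0 at y ∈ {4}; common: ∅.
Collecting: common zeros = {(0, 2)}, so the count is 1.
Comparison with the Bézout bound: 1 ≤ 1 = deg(f)·deg(g), as expected for curves with no common component (the bound is attained).


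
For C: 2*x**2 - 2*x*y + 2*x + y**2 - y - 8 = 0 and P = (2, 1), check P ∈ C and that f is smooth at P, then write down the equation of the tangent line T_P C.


Tangent line at P: 8*x - 3*y - 13 = 0.

Step 1: f(2, 1) = 0, so P lies on C.
Step 2: partial derivatives
  f_x(x, y) = 4*x - 2*y + 2, f_y(x, y) = -2*x + 2*y - 1.
  f_x(P) = 8, f_y(P) = -3 (gradient nonzero, so P is smooth).
Step 3: tangent line at P: 8·(x − 2) + -3·(y − 1) = 0.
Expanding: 8*x - 3*y - 13 = 0.


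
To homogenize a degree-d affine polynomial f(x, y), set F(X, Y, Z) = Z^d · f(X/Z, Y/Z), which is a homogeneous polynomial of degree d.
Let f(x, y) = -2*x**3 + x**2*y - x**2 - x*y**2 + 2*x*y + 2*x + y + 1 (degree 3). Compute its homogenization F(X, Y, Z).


F(X, Y, Z) = -2*X**3 + X**2*Y - X**2*Z - X*Y**2 + 2*X*Y*Z + 2*X*Z**2 + Y*Z**2 + Z**3

deg(f) = 3.
Substitute x = X/Z, y = Y/Z into f, then multiply by Z^3.
  monomial -2·x^3·y^0 ↦ -2·X^3·Y^0·Z^0.
  monomial 1·x^2·y^1 ↦ 1·X^2·Y^1·Z^0.
  monomial -1·x^2·y^0 ↦ -1·X^2·Y^0·Z^1.
  monomial -1·x^1·y^2 ↦ -1·X^1·Y^2·Z^0.
  monomial 2·x^1·y^1 ↦ 2·X^1·Y^1·Z^1.
  monomial 2·x^1·y^0 ↦ 2·X^1·Y^0·Z^2.
  monomial 1·x^0·y^1 ↦ 1·X^0·Y^1·Z^2.
  monomial 1·x^0·y^0 ↦ 1·X^0·Y^0·Z^3.
Collecting: F(X, Y, Z) = -2*X**3 + X**2*Y - X**2*Z - X*Y**2 + 2*X*Y*Z + 2*X*Z**2 + Y*Z**2 + Z**3.


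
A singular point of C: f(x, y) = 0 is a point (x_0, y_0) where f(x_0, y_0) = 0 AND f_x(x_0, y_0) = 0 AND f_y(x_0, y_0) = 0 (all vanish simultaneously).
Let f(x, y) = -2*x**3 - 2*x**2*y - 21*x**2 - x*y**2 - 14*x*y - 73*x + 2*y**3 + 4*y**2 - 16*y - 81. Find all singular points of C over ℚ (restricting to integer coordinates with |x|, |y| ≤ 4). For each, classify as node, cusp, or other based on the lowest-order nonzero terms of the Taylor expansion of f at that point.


Singular points: {(-3, -1)}; classification: node.

Compute partial derivatives:
  f_x = -6*x**2 - 4*x*y - 42*x - y**2 - 14*y - 73.
  f_y = -2*x**2 - 2*x*y - 14*x + 6*y**2 + 8*y - 16.
Scan x_0 ∈ {−4, ..., 4}. For each x_0, f_y(x_0, y) is a polynomial in y; find its integer roots y ∈ {−4, ..., 4}, then test f_x and f at those candidates.
  x = -4: f_y(-4, y) = 6*y**2 + 16*y + 8; vanishes at y ∈ {-2}. (-4, -2): f_x = -9 ≠ 0.
  x = -3: f_y(-3, y) = 6*y**2 + 14*y + 8; vanishes at y ∈ {-1}. (-3, -1): f_x = 0, f = 0 — SINGULAR.
  x = -2: f_y(-2, y) = 6*y**2 + 12*y + 4; no integer root y with |y| ≤ 4.
  x = -1: f_y(-1, y) = 6*y**2 + 10*y - 4; vanishes at y ∈ {-2}. (-1, -2): f_x = -21 ≠ 0.
  x = 0: f_y(0, y) = 6*y**2 + 8*y - 16; no integer root y with |y| ≤ 4.
  x = 1: f_y(1, y) = 6*y**2 + 6*y - 32; no integer root y with |y| ≤ 4.
  x = 2: f_y(2, y) = 6*y**2 + 4*y - 52; no integer root y with |y| ≤ 4.
  x = 3: f_y(3, y) = 6*y**2 + 2*y - 76; no integer root y with |y| ≤ 4.
  x = 4: f_y(4, y) = 6*y**2 - 104; no integer root y with |y| ≤ 4.
Only singular point on the grid: (-3, -1).
Classify: substitute x = -3 + u, y = -1 + v and expand: f = -2*u**3 - 2*u**2*v - u**2 - u*v**2 + 2*v**3 + v**2.
No constant or linear terms (consistent with a singular point). Quadratic part: -u**2 + v**2. Cubic part: -2*u**3 - 2*u**2*v - u*v**2 + 2*v**3.
The quadratic part v**2 - u**2 = (v − u)(v + u) splits into two distinct linear factors, so there are two distinct tangent lines y − -1 = ±(x − -3) — this is a node (ordinary double point).
Classification: node.


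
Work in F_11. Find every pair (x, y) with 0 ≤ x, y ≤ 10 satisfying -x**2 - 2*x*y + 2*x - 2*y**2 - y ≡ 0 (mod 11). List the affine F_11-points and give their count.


Affine F_11-points: {(0, 0), (0, 5), (2, 0), (2, 3), (3, 5), (3, 8), (5, 3), (5, 8), (7, 10), (8, 9), (8, 10), (9, 9)}; count = 12.

For each of the 121 pairs (x, y) ∈ F_11², evaluate f(x, y) mod 11. Record the zeros.
  x = 0: [0↦0, 1↦8, 2↦1, 3↦1, 4↦8, 5↦0, 6↦10, 7↦5, 8↦7, 9↦5, 10↦10]  zeros at y ∈ {0, 5}
  x = 1: [0↦1, 1↦7, 2↦9, 3↦7, 4↦1, 5↦2, 6↦10, 7↦3, 8↦3, 9↦10, 10↦2]  zeros at y ∈ ∅
  x = 2: [0↦0, 1↦4, 2↦4, 3↦0, 4↦3, 5↦2, 6↦8, 7↦10, 8↦8, 9↦2, 10↦3]  zeros at y ∈ {0, 3}
  x = 3: [0↦8, 1↦10, 2↦8, 3↦2, 4↦3, 5↦0, 6↦4, 7↦4, 8↦0, 9↦3, 10↦2]  zeros at y ∈ {5, 8}
  x = 4: [0↦3, 1↦3, 2↦10, 3↦2, 4↦1, 5↦7, 6↦9, 7↦7, 8↦1, 9↦2, 10↦10]  zeros at y ∈ ∅
  x = 5: [0↦7, 1↦5, 2↦10, 3↦0, 4↦8, 5↦1, 6↦1, 7↦8, 8↦0, 9↦10, 10↦5]  zeros at y ∈ {3, 8}
  x = 6: [0↦9, 1↦5, 2↦8, 3↦7, 4↦2, 5↦4, 6↦2, 7↦7, 8↦8, 9↦5, 10↦9]  zeros at y ∈ ∅
  x = 7: [0↦9, 1↦3, 2↦4, 3↦1, 4↦5, 5↦5, 6↦1, 7↦4, 8↦3, 9↦9, 10↦0]  zeros at y ∈ {10}
  x = 8: [0↦7, 1↦10, 2↦9, 3↦4, 4↦6, 5↦4, 6↦9, 7↦10, 8↦7, 9↦0, 10↦0]  zeros at y ∈ {9, 10}
  x = 9: [0↦3, 1↦4, 2↦1, 3↦5, 4↦5, 5↦1, 6↦4, 7↦3, 8↦9, 9↦0, 10↦9]  zeros at y ∈ {9}
  x = 10: [0↦8, 1↦7, 2↦2, 3↦4, 4↦2, 5↦7, 6↦8, 7↦5, 8↦9, 9↦9, 10↦5]  zeros at y ∈ ∅
Collecting zeros: affine points = {(0, 0), (0, 5), (2, 0), (2, 3), (3, 5), (3, 8), (5, 3), (5, 8), (7, 10), (8, 9), (8, 10), (9, 9)}.
Total count |C(F_11)_aff| = 12.


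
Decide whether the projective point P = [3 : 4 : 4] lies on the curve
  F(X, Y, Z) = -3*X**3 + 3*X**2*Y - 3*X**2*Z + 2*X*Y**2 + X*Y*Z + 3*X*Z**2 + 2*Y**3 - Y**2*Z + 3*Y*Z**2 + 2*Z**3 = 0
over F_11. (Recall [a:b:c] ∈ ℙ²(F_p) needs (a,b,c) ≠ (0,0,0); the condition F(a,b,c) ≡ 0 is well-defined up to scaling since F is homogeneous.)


F(3,4,4) ≡ 8 (mod 11); P is NOT on the curve.

Evaluate F(3, 4, 4) term-by-term (mod 11).
  -3*X**3 ↦ -3·27·1·1 = -81
  3*X**2*Y ↦ 3·9·4·1 = 108
  -3*X**2*Z ↦ -3·9·1·4 = -108
  2*X*Y**2 ↦ 2·3·16·1 = 96
  X*Y*Z ↦ 1·3·4·4 = 48
  3*X*Z**2 ↦ 3·3·1·16 = 144
  2*Y**3 ↦ 2·1·64·1 = 128
  -Y**2*Z ↦ -1·1·16·4 = -64
  3*Y*Z**2 ↦ 3·1·4·16 = 192
  2*Z**3 ↦ 2·1·1·64 = 128
Sum: F(3, 4, 4) = (-81) + (108) + (-108) + (96) + (48) + (144) + (128) + (-64) + (192) + (128) = 591.
Reducing mod 11: 591 ≡ 8 (mod 11).
Since F(a, b, c) ≡ 8 ≠ 0 (mod 11), P does NOT lie on the curve.


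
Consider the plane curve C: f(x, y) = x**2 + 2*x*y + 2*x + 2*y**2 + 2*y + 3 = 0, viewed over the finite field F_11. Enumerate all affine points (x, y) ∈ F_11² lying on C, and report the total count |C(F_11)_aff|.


Affine F_11-points: {(1, 2), (1, 7), (2, 0), (2, 8), (4, 2), (4, 4), (5, 7), (5, 9), (7, 0), (7, 3), (8, 4), (8, 9)}; count = 12.

For each of the 121 pairs (x, y) ∈ F_11², evaluate f(x, y) mod 11. Record the zeros.
  x = 0: [0↦3, 1↦7, 2↦4, 3↦5, 4↦10, 5↦8, 6↦10, 7↦5, 8↦4, 9↦7, 10↦3]  zeros at y ∈ ∅
  x = 1: [0↦6, 1↦1, 2↦0, 3↦3, 4↦10, 5↦10, 6↦3, 7↦0, 8↦1, 9↦6, 10↦4]  zeros at y ∈ {2, 7}
  x = 2: [0↦0, 1↦8, 2↦9, 3↦3, 4↦1, 5↦3, 6↦9, 7↦8, 8↦0, 9↦7, 10↦7]  zeros at y ∈ {0, 8}
  x = 3: [0↦7, 1↦6, 2↦9, 3↦5, 4↦5, 5↦9, 6↦6, 7↦7, 8↦1, 9↦10, 10↦1]  zeros at y ∈ ∅
  x = 4: [0↦5, 1↦6, 2↦0, 3↦9, 4↦0, 5↦6, 6↦5, 7↦8, 8↦4, 9↦4, 10↦8]  zeros at y ∈ {2, 4}
  x = 5: [0↦5, 1↦8, 2↦4, 3↦4, 4↦8, 5↦5, 6↦6, 7↦0, 8↦9, 9↦0, 10↦6]  zeros at y ∈ {7, 9}
  x = 6: [0↦7, 1↦1, 2↦10, 3↦1, 4↦7, 5↦6, 6↦9, 7↦5, 8↦5, 9↦9, 10↦6]  zeros at y ∈ ∅
  x = 7: [0↦0, 1↦7, 2↦7, 3↦0, 4↦8, 5↦9, 6↦3, 7↦1, 8↦3, 9↦9, 10↦8]  zeros at y ∈ {0, 3}
  x = 8: [0↦6, 1↦4, 2↦6, 3↦1, 4↦0, 5↦3, 6↦10, 7↦10, 8↦3, 9↦0, 10↦1]  zeros at y ∈ {4, 9}
  x = 9: [0↦3, 1↦3, 2↦7, 3↦4, 4↦5, 5↦10, 6↦8, 7↦10, 8↦5, 9↦4, 10↦7]  zeros at y ∈ ∅
  x = 10: [0↦2, 1↦4, 2↦10, 3↦9, 4↦1, 5↦8, 6↦8, 7↦1, 8↦9, 9↦10, 10↦4]  zeros at y ∈ ∅
Collecting zeros: affine points = {(1, 2), (1, 7), (2, 0), (2, 8), (4, 2), (4, 4), (5, 7), (5, 9), (7, 0), (7, 3), (8, 4), (8, 9)}.
Total count |C(F_11)_aff| = 12.


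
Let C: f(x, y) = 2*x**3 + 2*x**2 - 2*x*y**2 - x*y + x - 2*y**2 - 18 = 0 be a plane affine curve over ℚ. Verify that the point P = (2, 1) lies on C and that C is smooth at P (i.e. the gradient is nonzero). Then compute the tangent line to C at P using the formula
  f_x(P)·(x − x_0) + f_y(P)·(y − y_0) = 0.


Tangent line at P: 30*x - 14*y - 46 = 0.

Step 1: f(2, 1) = 0, so P lies on C.
Step 2: partial derivatives
  f_x(x, y) = 6*x**2 + 4*x - 2*y**2 - y + 1, f_y(x, y) = -4*x*y - x - 4*y.
  f_x(P) = 30, f_y(P) = -14 (gradient nonzero, so P is smooth).
Step 3: tangent line at P: 30·(x − 2) + -14·(y − 1) = 0.
Expanding: 30*x - 14*y - 46 = 0.


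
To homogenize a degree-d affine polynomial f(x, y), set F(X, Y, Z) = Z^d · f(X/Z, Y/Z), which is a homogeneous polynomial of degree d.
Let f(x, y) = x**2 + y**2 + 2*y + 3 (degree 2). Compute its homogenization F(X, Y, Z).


F(X, Y, Z) = X**2 + Y**2 + 2*Y*Z + 3*Z**2

deg(f) = 2.
Substitute x = X/Z, y = Y/Z into f, then multiply by Z^2.
  monomial 1·x^2·y^0 ↦ 1·X^2·Y^0·Z^0.
  monomial 1·x^0·y^2 ↦ 1·X^0·Y^2·Z^0.
  monomial 2·x^0·y^1 ↦ 2·X^0·Y^1·Z^1.
  monomial 3·x^0·y^0 ↦ 3·X^0·Y^0·Z^2.
Collecting: F(X, Y, Z) = X**2 + Y**2 + 2*Y*Z + 3*Z**2.


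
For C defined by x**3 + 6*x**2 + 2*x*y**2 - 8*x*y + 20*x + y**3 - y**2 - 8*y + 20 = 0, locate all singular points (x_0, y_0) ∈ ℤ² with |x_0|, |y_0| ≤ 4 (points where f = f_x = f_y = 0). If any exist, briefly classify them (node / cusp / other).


Singular points: {(-2, 2)}; classification: cusp.

Compute partial derivatives:
  f_x = 3*x**2 + 12*x + 2*y**2 - 8*y + 20.
  f_y = 4*x*y - 8*x + 3*y**2 - 2*y - 8.
Scan x_0 ∈ {−4, ..., 4}. For each x_0, f_y(x_0, y) is a polynomial in y; find its integer roots y ∈ {−4, ..., 4}, then test f_x and f at those candidates.
  x = -4: f_y(-4, y) = 3*y**2 - 18*y + 24; vanishes at y ∈ {2, 4}. (-4, 2): f_x = 12 ≠ 0; (-4, 4): f_x = 20 ≠ 0.
  x = -3: f_y(-3, y) = 3*y**2 - 14*y + 16; vanishes at y ∈ {2}. (-3, 2): f_x = 3 ≠ 0.
  x = -2: f_y(-2, y) = 3*y**2 - 10*y + 8; vanishes at y ∈ {2}. (-2, 2): f_x = 0, f = 0 — SINGULAR.
  x = -1: f_y(-1, y) = 3*y**2 - 6*y; vanishes at y ∈ {0, 2}. (-1, 0): f_x = 11 ≠ 0; (-1, 2): f_x = 3 ≠ 0.
  x = 0: f_y(0, y) = 3*y**2 - 2*y - 8; vanishes at y ∈ {2}. (0, 2): f_x = 12 ≠ 0.
  x = 1: f_y(1, y) = 3*y**2 + 2*y - 16; vanishes at y ∈ {2}. (1, 2): f_x = 27 ≠ 0.
  x = 2: f_y(2, y) = 3*y**2 + 6*y - 24; vanishes at y ∈ {-4, 2}. (2, -4): f_x = 120 ≠ 0; (2, 2): f_x = 48 ≠ 0.
  x = 3: f_y(3, y) = 3*y**2 + 10*y - 32; vanishes at y ∈ {2}. (3, 2): f_x = 75 ≠ 0.
  x = 4: f_y(4, y) = 3*y**2 + 14*y - 40; vanishes at y ∈ {2}. (4, 2): f_x = 108 ≠ 0.
Only singular point on the grid: (-2, 2).
Classify: substitute x = -2 + u, y = 2 + v and expand: f = u**3 + 2*u*v**2 + v**3 + v**2.
No constant or linear terms (consistent with a singular point). Quadratic part: v**2. Cubic part: u**3 + 2*u*v**2 + v**3.
The quadratic part v**2 is a perfect square, so there is a single (double) tangent line v = 0, i.e. y = 2. Restricting the cubic part to that line (v = 0) leaves u**3 ≠ 0, so f is not divisible by v and the branch is v² ≈ -u**3 to lowest order — this is a cusp.
Classification: cusp.


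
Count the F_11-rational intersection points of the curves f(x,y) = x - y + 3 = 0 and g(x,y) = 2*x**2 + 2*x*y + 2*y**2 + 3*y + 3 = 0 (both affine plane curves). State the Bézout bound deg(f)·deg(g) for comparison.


Common zeros: ∅; count = 0; Bézout bound = 2.

deg(f) = 1, deg(g) = 2, so Bézout bound = 2.
Scan x ∈ F_11. For each x, list the y ∈ F_11 with f(x, y) ≡ 0 and those with g(x, y) ≡ 0 (mod 11); the common zeros in that column are the intersection.
  x = 0: f ≡ 0 at y ∈ {3}; g ≡ 0 at y ∈ ∅; common: ∅.
  x = 1: f ≡ 0 at y ∈ {4}; g ≡ 0 at y ∈ ∅; common: ∅.
  x = 2: f ≡ 0 at y ∈ {5}; g ≡ 0 at y ∈ {0, 2}; common: ∅.
  x = 3: f ≡ 0 at y ∈ {6}; g ≡ 0 at y ∈ {3, 9}; common: ∅.
  x = 4: f ≡ 0 at y ∈ {7}; g ≡ 0 at y ∈ ∅; common: ∅.
  x = 5: f ≡ 0 at y ∈ {8}; g ≡ 0 at y ∈ {3, 7}; common: ∅.
  x = 6: f ≡ 0 at y ∈ {9}; g ≡ 0 at y ∈ ∅; common: ∅.
  x = 7: f ≡ 0 at y ∈ {10}; g ≡ 0 at y ∈ {2, 6}; common: ∅.
  x = 8: f ≡ 0 at y ∈ {0}; g ≡ 0 at y ∈ ∅; common: ∅.
  x = 9: f ≡ 0 at y ∈ {1}; g ≡ 0 at y ∈ {0, 6}; common: ∅.
  x = 10: f ≡ 0 at y ∈ {2}; g ≡ 0 at y ∈ {7, 9}; common: ∅.
Collecting: common zeros = ∅, so the count is 0.
Comparison with the Bézout bound: 0 ≤ 2 = deg(f)·deg(g), as expected for curves with no common component (the affine F_11-count falls short of the bound because intersections may lie at infinity, over extension fields, or carry multiplicity).


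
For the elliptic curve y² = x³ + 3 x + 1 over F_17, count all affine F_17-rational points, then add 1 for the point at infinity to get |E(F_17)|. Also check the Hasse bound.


Affine points = {(0, 1), (0, 16), (2, 7), (2, 10), (4, 3), (4, 14), (7, 5), (7, 12), (9, 3), (9, 14), (14, 4), (14, 13), (15, 2), (15, 15)}; affine count = 14; |E(F_17)| = 15.

Discriminant check: Δ ∝ 4a³ + 27b² = 4·3³ + 27·1² = 4·27 + 27·1 ≡ 16 (mod 17). Nonzero ⇒ E is nonsingular.
For each x ∈ F_17, compute rhs = x³ + 3·x + 1 mod 17, then count y ∈ F_17 with y² ≡ rhs.
  x = 0: rhs = 1, matching y values: 1, 16 (2 points).
  x = 1: rhs = 5, matching y values: none (0 points).
  x = 2: rhs = 15, matching y values: 7, 10 (2 points).
  x = 3: rhs = 3, matching y values: none (0 points).
  x = 4: rhs = 9, matching y values: 3, 14 (2 points).
  x = 5: rhs = 5, matching y values: none (0 points).
  x = 6: rhs = 14, matching y values: none (0 points).
  x = 7: rhs = 8, matching y values: 5, 12 (2 points).
  x = 8: rhs = 10, matching y values: none (0 points).
  x = 9: rhs = 9, matching y values: 3, 14 (2 points).
  x = 10: rhs = 11, matching y values: none (0 points).
  x = 11: rhs = 5, matching y values: none (0 points).
  x = 12: rhs = 14, matching y values: none (0 points).
  x = 13: rhs = 10, matching y values: none (0 points).
  x = 14: rhs = 16, matching y values: 4, 13 (2 points).
  x = 15: rhs = 4, matching y values: 2, 15 (2 points).
  x = 16: rhs = 14, matching y values: none (0 points).
Total affine count: 14.
Full point count |E(F_17)| = 14 + 1 = 15.
Hasse bound: |15 − (17+1)| = |-3| = 3 ≤ 2√17 ≈ 8.2462 ✓.


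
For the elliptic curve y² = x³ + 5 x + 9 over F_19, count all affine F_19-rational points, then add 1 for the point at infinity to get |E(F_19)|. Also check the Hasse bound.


Affine points = {(0, 3), (0, 16), (4, 6), (4, 13), (5, 8), (5, 11), (7, 8), (7, 11), (9, 2), (9, 17), (12, 7), (12, 12), (14, 7), (14, 12), (15, 1), (15, 18), (16, 9), (16, 10)}; affine count = 18; |E(F_19)| = 19.

Discriminant check: Δ ∝ 4a³ + 27b² = 4·5³ + 27·9² = 4·125 + 27·81 ≡ 8 (mod 19). Nonzero ⇒ E is nonsingular.
For each x ∈ F_19, compute rhs = x³ + 5·x + 9 mod 19, then count y ∈ F_19 with y² ≡ rhs.
  x = 0: rhs = 9, matching y values: 3, 16 (2 points).
  x = 1: rhs = 15, matching y values: none (0 points).
  x = 2: rhs = 8, matching y values: none (0 points).
  x = 3: rhs = 13, matching y values: none (0 points).
  x = 4: rhs = 17, matching y values: 6, 13 (2 points).
  x = 5: rhs = 7, matching y values: 8, 11 (2 points).
  x = 6: rhs = 8, matching y values: none (0 points).
  x = 7: rhs = 7, matching y values: 8, 11 (2 points).
  x = 8: rhs = 10, matching y values: none (0 points).
  x = 9: rhs = 4, matching y values: 2, 17 (2 points).
  x = 10: rhs = 14, matching y values: none (0 points).
  x = 11: rhs = 8, matching y values: none (0 points).
  x = 12: rhs = 11, matching y values: 7, 12 (2 points).
  x = 13: rhs = 10, matching y values: none (0 points).
  x = 14: rhs = 11, matching y values: 7, 12 (2 points).
  x = 15: rhs = 1, matching y values: 1, 18 (2 points).
  x = 16: rhs = 5, matching y values: 9, 10 (2 points).
  x = 17: rhs = 10, matching y values: none (0 points).
  x = 18: rhs = 3, matching y values: none (0 points).
Total affine count: 18.
Full point count |E(F_19)| = 18 + 1 = 19.
Hasse bound: |19 − (19+1)| = |-1| = 1 ≤ 2√19 ≈ 8.7178 ✓.


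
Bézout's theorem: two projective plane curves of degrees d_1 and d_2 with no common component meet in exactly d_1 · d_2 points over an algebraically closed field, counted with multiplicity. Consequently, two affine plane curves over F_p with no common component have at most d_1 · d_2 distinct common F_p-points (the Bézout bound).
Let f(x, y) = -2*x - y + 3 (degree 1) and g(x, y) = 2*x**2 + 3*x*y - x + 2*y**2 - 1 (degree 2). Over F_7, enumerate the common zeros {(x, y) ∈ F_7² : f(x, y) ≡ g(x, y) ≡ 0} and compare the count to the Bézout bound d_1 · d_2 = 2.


Common zeros: ∅; count = 0; Bézout bound = 2.

deg(f) = 1, deg(g) = 2, so Bézout bound = 2.
Scan x ∈ F_7. For each x, list the y ∈ F_7 with f(x, y) ≡ 0 and those with g(x, y) ≡ 0 (mod 7); the common zeros in that column are the intersection.
  x = 0: f ≡ 0 at y ∈ {3}; g ≡ 0 at y ∈ {2, 5}; common: ∅.
  x = 1: f ≡ 0 at y ∈ {1}; g ≡ 0 at y ∈ {0, 2}; common: ∅.
  x = 2: f ≡ 0 at y ∈ {6}; g ≡ 0 at y ∈ ∅; common: ∅.
  x = 3: f ≡ 0 at y ∈ {4}; g ≡ 0 at y ∈ {0, 6}; common: ∅.
  x = 4: f ≡ 0 at y ∈ {2}; g ≡ 0 at y ∈ ∅; common: ∅.
  x = 5: f ≡ 0 at y ∈ {0}; g ≡ 0 at y ∈ ∅; common: ∅.
  x = 6: f ≡ 0 at y ∈ {5}; g ≡ 0 at y ∈ {6}; common: ∅.
Collecting: common zeros = ∅, so the count is 0.
Comparison with the Bézout bound: 0 ≤ 2 = deg(f)·deg(g), as expected for curves with no common component (the affine F_7-count falls short of the bound because intersections may lie at infinity, over extension fields, or carry multiplicity).


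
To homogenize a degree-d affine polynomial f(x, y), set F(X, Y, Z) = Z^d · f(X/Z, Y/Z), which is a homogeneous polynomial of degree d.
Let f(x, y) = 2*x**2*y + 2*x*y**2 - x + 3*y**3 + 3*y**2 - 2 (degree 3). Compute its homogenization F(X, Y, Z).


F(X, Y, Z) = 2*X**2*Y + 2*X*Y**2 - X*Z**2 + 3*Y**3 + 3*Y**2*Z - 2*Z**3

deg(f) = 3.
Substitute x = X/Z, y = Y/Z into f, then multiply by Z^3.
  monomial 2·x^2·y^1 ↦ 2·X^2·Y^1·Z^0.
  monomial 2·x^1·y^2 ↦ 2·X^1·Y^2·Z^0.
  monomial -1·x^1·y^0 ↦ -1·X^1·Y^0·Z^2.
  monomial 3·x^0·y^3 ↦ 3·X^0·Y^3·Z^0.
  monomial 3·x^0·y^2 ↦ 3·X^0·Y^2·Z^1.
  monomial -2·x^0·y^0 ↦ -2·X^0·Y^0·Z^3.
Collecting: F(X, Y, Z) = 2*X**2*Y + 2*X*Y**2 - X*Z**2 + 3*Y**3 + 3*Y**2*Z - 2*Z**3.


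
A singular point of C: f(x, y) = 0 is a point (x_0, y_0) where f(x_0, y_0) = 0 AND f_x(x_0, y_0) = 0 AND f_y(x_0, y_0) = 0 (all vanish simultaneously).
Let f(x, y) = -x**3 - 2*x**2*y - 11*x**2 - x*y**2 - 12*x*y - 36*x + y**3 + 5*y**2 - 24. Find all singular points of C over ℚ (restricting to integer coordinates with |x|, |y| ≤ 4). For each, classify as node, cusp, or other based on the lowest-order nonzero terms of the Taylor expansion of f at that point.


Singular points: {(-2, -2)}; classification: node.

Compute partial derivatives:
  f_x = -3*x**2 - 4*x*y - 22*x - y**2 - 12*y - 36.
  f_y = -2*x**2 - 2*x*y - 12*x + 3*y**2 + 10*y.
Scan x_0 ∈ {−4, ..., 4}. For each x_0, f_y(x_0, y) is a polynomial in y; find its integer roots y ∈ {−4, ..., 4}, then test f_x and f at those candidates.
  x = -4: f_y(-4, y) = 3*y**2 + 18*y + 16; no integer root y with |y| ≤ 4.
  x = -3: f_y(-3, y) = 3*y**2 + 16*y + 18; no integer root y with |y| ≤ 4.
  x = -2: f_y(-2, y) = 3*y**2 + 14*y + 16; vanishes at y ∈ {-2}. (-2, -2): f_x = 0, f = 0 — SINGULAR.
  x = -1: f_y(-1, y) = 3*y**2 + 12*y + 10; no integer root y with |y| ≤ 4.
  x = 0: f_y(0, y) = 3*y**2 + 10*y; vanishes at y ∈ {0}. (0, 0): f_x = -36 ≠ 0.
  x = 1: f_y(1, y) = 3*y**2 + 8*y - 14; no integer root y with |y| ≤ 4.
  x = 2: f_y(2, y) = 3*y**2 + 6*y - 32; no integer root y with |y| ≤ 4.
  x = 3: f_y(3, y) = 3*y**2 + 4*y - 54; no integer root y with |y| ≤ 4.
  x = 4: f_y(4, y) = 3*y**2 + 2*y - 80; no integer root y with |y| ≤ 4.
Only singular point on the grid: (-2, -2).
Classify: substitute x = -2 + u, y = -2 + v and expand: f = -u**3 - 2*u**2*v - u**2 - u*v**2 + v**3 + v**2.
No constant or linear terms (consistent with a singular point). Quadratic part: -u**2 + v**2. Cubic part: -u**3 - 2*u**2*v - u*v**2 + v**3.
The quadratic part v**2 - u**2 = (v − u)(v + u) splits into two distinct linear factors, so there are two distinct tangent lines y − -2 = ±(x − -2) — this is a node (ordinary double point).
Classification: node.


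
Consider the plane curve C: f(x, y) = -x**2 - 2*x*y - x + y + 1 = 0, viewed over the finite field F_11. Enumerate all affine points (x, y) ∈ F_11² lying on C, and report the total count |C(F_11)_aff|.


Affine F_11-points: {(0, 10), (1, 10), (2, 2), (3, 0), (4, 2), (5, 9), (7, 0), (8, 7), (9, 9), (10, 7)}; count = 10.

For each of the 121 pairs (x, y) ∈ F_11², evaluate f(x, y) mod 11. Record the zeros.
  x = 0: [0↦1, 1↦2, 2↦3, 3↦4, 4↦5, 5↦6, 6↦7, 7↦8, 8↦9, 9↦10, 10↦0]  zeros at y ∈ {10}
  x = 1: [0↦10, 1↦9, 2↦8, 3↦7, 4↦6, 5↦5, 6↦4, 7↦3, 8↦2, 9↦1, 10↦0]  zeros at y ∈ {10}
  x = 2: [0↦6, 1↦3, 2↦0, 3↦8, 4↦5, 5↦2, 6↦10, 7↦7, 8↦4, 9↦1, 10↦9]  zeros at y ∈ {2}
  x = 3: [0↦0, 1↦6, 2↦1, 3↦7, 4↦2, 5↦8, 6↦3, 7↦9, 8↦4, 9↦10, 10↦5]  zeros at y ∈ {0}
  x = 4: [0↦3, 1↦7, 2↦0, 3↦4, 4↦8, 5↦1, 6↦5, 7↦9, 8↦2, 9↦6, 10↦10]  zeros at y ∈ {2}
  x = 5: [0↦4, 1↦6, 2↦8, 3↦10, 4↦1, 5↦3, 6↦5, 7↦7, 8↦9, 9↦0, 10↦2]  zeros at y ∈ {9}
  x = 6: [0↦3, 1↦3, 2↦3, 3↦3, 4↦3, 5↦3, 6↦3, 7↦3, 8↦3, 9↦3, 10↦3]  zeros at y ∈ ∅
  x = 7: [0↦0, 1↦9, 2↦7, 3↦5, 4↦3, 5↦1, 6↦10, 7↦8, 8↦6, 9↦4, 10↦2]  zeros at y ∈ {0}
  x = 8: [0↦6, 1↦2, 2↦9, 3↦5, 4↦1, 5↦8, 6↦4, 7↦0, 8↦7, 9↦3, 10↦10]  zeros at y ∈ {7}
  x = 9: [0↦10, 1↦4, 2↦9, 3↦3, 4↦8, 5↦2, 6↦7, 7↦1, 8↦6, 9↦0, 10↦5]  zeros at y ∈ {9}
  x = 10: [0↦1, 1↦4, 2↦7, 3↦10, 4↦2, 5↦5, 6↦8, 7↦0, 8↦3, 9↦6, 10↦9]  zeros at y ∈ {7}
Collecting zeros: affine points = {(0, 10), (1, 10), (2, 2), (3, 0), (4, 2), (5, 9), (7, 0), (8, 7), (9, 9), (10, 7)}.
Total count |C(F_11)_aff| = 10.


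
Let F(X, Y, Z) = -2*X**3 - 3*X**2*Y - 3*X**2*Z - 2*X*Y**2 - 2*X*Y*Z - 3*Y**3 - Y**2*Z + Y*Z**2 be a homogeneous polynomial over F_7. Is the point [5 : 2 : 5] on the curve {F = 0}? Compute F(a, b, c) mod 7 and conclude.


F(5,2,5) ≡ 1 (mod 7); P is NOT on the curve.

Evaluate F(5, 2, 5) term-by-term (mod 7).
  -2*X**3 ↦ -2·125·1·1 = -250
  -3*X**2*Y ↦ -3·25·2·1 = -150
  -3*X**2*Z ↦ -3·25·1·5 = -375
  -2*X*Y**2 ↦ -2·5·4·1 = -40
  -2*X*Y*Z ↦ -2·5·2·5 = -100
  -3*Y**3 ↦ -3·1·8·1 = -24
  -Y**2*Z ↦ -1·1·4·5 = -20
  Y*Z**2 ↦ 1·1·2·25 = 50
Sum: F(5, 2, 5) = (-250) + (-150) + (-375) + (-40) + (-100) + (-24) + (-20) + (50) = -909.
Reducing mod 7: -909 ≡ 1 (mod 7).
Since F(a, b, c) ≡ 1 ≠ 0 (mod 7), P does NOT lie on the curve.


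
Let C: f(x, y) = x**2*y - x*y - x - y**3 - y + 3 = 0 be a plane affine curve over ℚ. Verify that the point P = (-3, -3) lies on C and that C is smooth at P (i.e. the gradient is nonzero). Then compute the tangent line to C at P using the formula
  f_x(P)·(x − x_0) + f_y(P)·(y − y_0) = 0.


Tangent line at P: 20*x - 16*y + 12 = 0.

Step 1: f(-3, -3) = 0, so P lies on C.
Step 2: partial derivatives
  f_x(x, y) = 2*x*y - y - 1, f_y(x, y) = x**2 - x - 3*y**2 - 1.
  f_x(P) = 20, f_y(P) = -16 (gradient nonzero, so P is smooth).
Step 3: tangent line at P: 20·(x − -3) + -16·(y − -3) = 0.
Expanding: 20*x - 16*y + 12 = 0.


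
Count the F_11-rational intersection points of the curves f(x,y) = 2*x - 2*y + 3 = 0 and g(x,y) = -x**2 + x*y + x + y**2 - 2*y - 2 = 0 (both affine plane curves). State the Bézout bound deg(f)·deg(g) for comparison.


Common zeros: {(0, 7), (2, 9)}; count = 2; Bézout bound = 2.

deg(f) = 1, deg(g) = 2, so Bézout bound = 2.
Scan x ∈ F_11. For each x, list the y ∈ F_11 with f(x, y) ≡ 0 and those with g(x, y) ≡ 0 (mod 11); the common zeros in that column are the intersection.
  x = 0: f ≡ 0 at y ∈ {7}; g ≡ 0 at y ∈ {6, 7}; common: {7}.
  x = 1: f ≡ 0 at y ∈ {8}; g ≡ 0 at y ∈ {2, 10}; common: ∅.
  x = 2: f ≡ 0 at y ∈ {9}; g ≡ 0 at y ∈ {2, 9}; common: {9}.
  x = 3: f ≡ 0 at y ∈ {10}; g ≡ 0 at y ∈ {5}; common: ∅.
  x = 4: f ≡ 0 at y ∈ {0}; g ≡ 0 at y ∈ {1, 8}; common: ∅.
  x = 5: f ≡ 0 at y ∈ {1}; g ≡ 0 at y ∈ {0, 8}; common: ∅.
  x = 6: f ≡ 0 at y ∈ {2}; g ≡ 0 at y ∈ {3, 4}; common: ∅.
  x = 7: f ≡ 0 at y ∈ {3}; g ≡ 0 at y ∈ {0, 6}; common: ∅.
  x = 8: f ≡ 0 at y ∈ {4}; g ≡ 0 at y ∈ {7, 9}; common: ∅.
  x = 9: f ≡ 0 at y ∈ {5}; g ≡ 0 at y ∈ {1, 3}; common: ∅.
  x = 10: f ≡ 0 at y ∈ {6}; g ≡ 0 at y ∈ {4, 10}; common: ∅.
Collecting: common zeros = {(0, 7), (2, 9)}, so the count is 2.
Comparison with the Bézout bound: 2 ≤ 2 = deg(f)·deg(g), as expected for curves with no common component (the bound is attained).


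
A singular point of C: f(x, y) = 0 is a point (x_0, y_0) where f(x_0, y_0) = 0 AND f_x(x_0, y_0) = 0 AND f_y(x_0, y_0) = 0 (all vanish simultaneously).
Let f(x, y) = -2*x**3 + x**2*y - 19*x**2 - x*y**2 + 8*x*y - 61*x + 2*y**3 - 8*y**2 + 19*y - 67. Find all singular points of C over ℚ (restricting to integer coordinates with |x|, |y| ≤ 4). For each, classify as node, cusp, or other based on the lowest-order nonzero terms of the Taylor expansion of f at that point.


Singular points: {(-3, 1)}; classification: cusp.

Compute partial derivatives:
  f_x = -6*x**2 + 2*x*y - 38*x - y**2 + 8*y - 61.
  f_y = x**2 - 2*x*y + 8*x + 6*y**2 - 16*y + 19.
Scan x_0 ∈ {−4, ..., 4}. For each x_0, f_y(x_0, y) is a polynomial in y; find its integer roots y ∈ {−4, ..., 4}, then test f_x and f at those candidates.
  x = -4: f_y(-4, y) = 6*y**2 - 8*y + 3; no integer root y with |y| ≤ 4.
  x = -3: f_y(-3, y) = 6*y**2 - 10*y + 4; vanishes at y ∈ {1}. (-3, 1): f_x = 0, f = 0 — SINGULAR.
  x = -2: f_y(-2, y) = 6*y**2 - 12*y + 7; no integer root y with |y| ≤ 4.
  x = -1: f_y(-1, y) = 6*y**2 - 14*y + 12; no integer root y with |y| ≤ 4.
  x = 0: f_y(0, y) = 6*y**2 - 16*y + 19; no integer root y with |y| ≤ 4.
  x = 1: f_y(1, y) = 6*y**2 - 18*y + 28; no integer root y with |y| ≤ 4.
  x = 2: f_y(2, y) = 6*y**2 - 20*y + 39; no integer root y with |y| ≤ 4.
  x = 3: f_y(3, y) = 6*y**2 - 22*y + 52; no integer root y with |y| ≤ 4.
  x = 4: f_y(4, y) = 6*y**2 - 24*y + 67; no integer root y with |y| ≤ 4.
Only singular point on the grid: (-3, 1).
Classify: substitute x = -3 + u, y = 1 + v and expand: f = -2*u**3 + u**2*v - u*v**2 + 2*v**3 + v**2.
No constant or linear terms (consistent with a singular point). Quadratic part: v**2. Cubic part: -2*u**3 + u**2*v - u*v**2 + 2*v**3.
The quadratic part v**2 is a perfect square, so there is a single (double) tangent line v = 0, i.e. y = 1. Restricting the cubic part to that line (v = 0) leaves -2*u**3 ≠ 0, so f is not divisible by v and the branch is v² ≈ 2*u**3 to lowest order — this is a cusp.
Classification: cusp.


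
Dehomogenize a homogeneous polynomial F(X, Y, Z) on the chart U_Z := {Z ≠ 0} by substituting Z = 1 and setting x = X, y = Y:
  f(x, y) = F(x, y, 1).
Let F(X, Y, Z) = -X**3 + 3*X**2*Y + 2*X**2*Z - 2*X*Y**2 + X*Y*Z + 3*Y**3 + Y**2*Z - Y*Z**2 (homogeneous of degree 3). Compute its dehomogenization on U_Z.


f(x, y) = -x**3 + 3*x**2*y + 2*x**2 - 2*x*y**2 + x*y + 3*y**3 + y**2 - y

On U_Z we set Z = 1. Each monomial c·X^i·Y^j·Z^k in F becomes c·x^i·y^j·1^k = c·x^i·y^j.
Substituting Z = 1: F(X, Y, 1) = -x**3 + 3*x**2*y + 2*x**2 - 2*x*y**2 + x*y + 3*y**3 + y**2 - y.
Note: deg(f) ≤ deg(F) = 3; strict inequality happens when F is divisible by Z (lost terms).


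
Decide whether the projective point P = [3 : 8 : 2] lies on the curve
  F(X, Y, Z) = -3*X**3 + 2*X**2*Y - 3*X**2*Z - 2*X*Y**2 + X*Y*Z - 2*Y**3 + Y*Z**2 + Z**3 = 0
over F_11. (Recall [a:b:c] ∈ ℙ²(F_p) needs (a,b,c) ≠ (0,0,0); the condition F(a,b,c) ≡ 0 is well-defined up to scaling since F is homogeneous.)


F(3,8,2) ≡ 9 (mod 11); P is NOT on the curve.

Evaluate F(3, 8, 2) term-by-term (mod 11).
  -3*X**3 ↦ -3·27·1·1 = -81
  2*X**2*Y ↦ 2·9·8·1 = 144
  -3*X**2*Z ↦ -3·9·1·2 = -54
  -2*X*Y**2 ↦ -2·3·64·1 = -384
  X*Y*Z ↦ 1·3·8·2 = 48
  -2*Y**3 ↦ -2·1·512·1 = -1024
  Y*Z**2 ↦ 1·1·8·4 = 32
  Z**3 ↦ 1·1·1·8 = 8
Sum: F(3, 8, 2) = (-81) + (144) + (-54) + (-384) + (48) + (-1024) + (32) + (8) = -1311.
Reducing mod 11: -1311 ≡ 9 (mod 11).
Since F(a, b, c) ≡ 9 ≠ 0 (mod 11), P does NOT lie on the curve.


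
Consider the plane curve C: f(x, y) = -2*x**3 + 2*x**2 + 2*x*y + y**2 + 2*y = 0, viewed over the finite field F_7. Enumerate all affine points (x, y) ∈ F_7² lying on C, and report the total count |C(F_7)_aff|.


Affine F_7-points: {(0, 0), (0, 5), (1, 0), (1, 3), (4, 5), (4, 6)}; count = 6.

For each of the 49 pairs (x, y) ∈ F_7², evaluate f(x, y) mod 7. Record the zeros.
  x = 0: [0↦0, 1↦3, 2↦1, 3↦1, 4↦3, 5↦0, 6↦6]  zeros at y ∈ {0, 5}
  x = 1: [0↦0, 1↦5, 2↦5, 3↦0, 4↦4, 5↦3, 6↦4]  zeros at y ∈ {0, 3}
  x = 2: [0↦6, 1↦6, 2↦1, 3↦5, 4↦4, 5↦5, 6↦1]  zeros at y ∈ ∅
  x = 3: [0↦6, 1↦1, 2↦5, 3↦4, 4↦5, 5↦1, 6↦6]  zeros at y ∈ ∅
  x = 4: [0↦2, 1↦6, 2↦5, 3↦6, 4↦2, 5↦0, 6↦0]  zeros at y ∈ {5, 6}
  x = 5: [0↦3, 1↦2, 2↦3, 3↦6, 4↦4, 5↦4, 6↦6]  zeros at y ∈ ∅
  x = 6: [0↦4, 1↦5, 2↦1, 3↦6, 4↦6, 5↦1, 6↦5]  zeros at y ∈ ∅
Collecting zeros: affine points = {(0, 0), (0, 5), (1, 0), (1, 3), (4, 5), (4, 6)}.
Total count |C(F_7)_aff| = 6.


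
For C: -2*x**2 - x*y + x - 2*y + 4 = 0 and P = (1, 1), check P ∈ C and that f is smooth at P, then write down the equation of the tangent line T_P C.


Tangent line at P: -4*x - 3*y + 7 = 0.

Step 1: f(1, 1) = 0, so P lies on C.
Step 2: partial derivatives
  f_x(x, y) = -4*x - y + 1, f_y(x, y) = -x - 2.
  f_x(P) = -4, f_y(P) = -3 (gradient nonzero, so P is smooth).
Step 3: tangent line at P: -4·(x − 1) + -3·(y − 1) = 0.
Expanding: -4*x - 3*y + 7 = 0.


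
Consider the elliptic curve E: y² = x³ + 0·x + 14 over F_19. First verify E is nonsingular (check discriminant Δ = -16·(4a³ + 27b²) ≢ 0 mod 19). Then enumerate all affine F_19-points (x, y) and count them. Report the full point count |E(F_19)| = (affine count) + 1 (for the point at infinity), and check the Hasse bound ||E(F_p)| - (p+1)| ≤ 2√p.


Affine points = {(5, 5), (5, 14), (10, 8), (10, 11), (13, 8), (13, 11), (15, 8), (15, 11), (16, 5), (16, 14), (17, 5), (17, 14)}; affine count = 12; |E(F_19)| = 13.

Discriminant check: Δ ∝ 4a³ + 27b² = 4·0³ + 27·14² = 4·0 + 27·196 ≡ 10 (mod 19). Nonzero ⇒ E is nonsingular.
For each x ∈ F_19, compute rhs = x³ + 0·x + 14 mod 19, then count y ∈ F_19 with y² ≡ rhs.
  x = 0: rhs = 14, matching y values: none (0 points).
  x = 1: rhs = 15, matching y values: none (0 points).
  x = 2: rhs = 3, matching y values: none (0 points).
  x = 3: rhs = 3, matching y values: none (0 points).
  x = 4: rhs = 2, matching y values: none (0 points).
  x = 5: rhs = 6, matching y values: 5, 14 (2 points).
  x = 6: rhs = 2, matching y values: none (0 points).
  x = 7: rhs = 15, matching y values: none (0 points).
  x = 8: rhs = 13, matching y values: none (0 points).
  x = 9: rhs = 2, matching y values: none (0 points).
  x = 10: rhs = 7, matching y values: 8, 11 (2 points).
  x = 11: rhs = 15, matching y values: none (0 points).
  x = 12: rhs = 13, matching y values: none (0 points).
  x = 13: rhs = 7, matching y values: 8, 11 (2 points).
  x = 14: rhs = 3, matching y values: none (0 points).
  x = 15: rhs = 7, matching y values: 8, 11 (2 points).
  x = 16: rhs = 6, matching y values: 5, 14 (2 points).
  x = 17: rhs = 6, matching y values: 5, 14 (2 points).
  x = 18: rhs = 13, matching y values: none (0 points).
Total affine count: 12.
Full point count |E(F_19)| = 12 + 1 = 13.
Hasse bound: |13 − (19+1)| = |-7| = 7 ≤ 2√19 ≈ 8.7178 ✓.


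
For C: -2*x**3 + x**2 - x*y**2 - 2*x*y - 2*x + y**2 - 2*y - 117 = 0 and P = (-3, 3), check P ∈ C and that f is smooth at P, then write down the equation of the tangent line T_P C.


Tangent line at P: -77*x + 28*y - 315 = 0.

Step 1: f(-3, 3) = 0, so P lies on C.
Step 2: partial derivatives
  f_x(x, y) = -6*x**2 + 2*x - y**2 - 2*y - 2, f_y(x, y) = -2*x*y - 2*x + 2*y - 2.
  f_x(P) = -77, f_y(P) = 28 (gradient nonzero, so P is smooth).
Step 3: tangent line at P: -77·(x − -3) + 28·(y − 3) = 0.
Expanding: -77*x + 28*y - 315 = 0.


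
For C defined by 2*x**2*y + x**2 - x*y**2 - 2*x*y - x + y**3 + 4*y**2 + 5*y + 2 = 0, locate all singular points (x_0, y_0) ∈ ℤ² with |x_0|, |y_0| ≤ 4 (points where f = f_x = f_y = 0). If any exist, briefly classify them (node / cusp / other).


Singular points: {(0, -1)}; classification: node.

Compute partial derivatives:
  f_x = 4*x*y + 2*x - y**2 - 2*y - 1.
  f_y = 2*x**2 - 2*x*y - 2*x + 3*y**2 + 8*y + 5.
Scan x_0 ∈ {−4, ..., 4}. For each x_0, f_y(x_0, y) is a polynomial in y; find its integer roots y ∈ {−4, ..., 4}, then test f_x and f at those candidates.
  x = -4: f_y(-4, y) = 3*y**2 + 16*y + 45; no integer root y with |y| ≤ 4.
  x = -3: f_y(-3, y) = 3*y**2 + 14*y + 29; no integer root y with |y| ≤ 4.
  x = -2: f_y(-2, y) = 3*y**2 + 12*y + 17; no integer root y with |y| ≤ 4.
  x = -1: f_y(-1, y) = 3*y**2 + 10*y + 9; no integer root y with |y| ≤ 4.
  x = 0: f_y(0, y) = 3*y**2 + 8*y + 5; vanishes at y ∈ {-1}. (0, -1): f_x = 0, f = 0 — SINGULAR.
  x = 1: f_y(1, y) = 3*y**2 + 6*y + 5; no integer root y with |y| ≤ 4.
  x = 2: f_y(2, y) = 3*y**2 + 4*y + 9; no integer root y with |y| ≤ 4.
  x = 3: f_y(3, y) = 3*y**2 + 2*y + 17; no integer root y with |y| ≤ 4.
  x = 4: f_y(4, y) = 3*y**2 + 29; no integer root y with |y| ≤ 4.
Only singular point on the grid: (0, -1).
Classify: substitute x = 0 + u, y = -1 + v and expand: f = 2*u**2*v - u**2 - u*v**2 + v**3 + v**2.
No constant or linear terms (consistent with a singular point). Quadratic part: -u**2 + v**2. Cubic part: 2*u**2*v - u*v**2 + v**3.
The quadratic part v**2 - u**2 = (v − u)(v + u) splits into two distinct linear factors, so there are two distinct tangent lines y − -1 = ±(x − 0) — this is a node (ordinary double point).
Classification: node.


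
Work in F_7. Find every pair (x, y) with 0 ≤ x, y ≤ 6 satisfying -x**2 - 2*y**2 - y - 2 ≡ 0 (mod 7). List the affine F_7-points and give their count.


Affine F_7-points: {(2, 4), (2, 6), (3, 1), (3, 2), (4, 1), (4, 2), (5, 4), (5, 6)}; count = 8.

For each of the 49 pairs (x, y) ∈ F_7², evaluate f(x, y) mod 7. Record the zeros.
  x = 0: [0↦5, 1↦2, 2↦2, 3↦5, 4↦4, 5↦6, 6↦4]  zeros at y ∈ ∅
  x = 1: [0↦4, 1↦1, 2↦1, 3↦4, 4↦3, 5↦5, 6↦3]  zeros at y ∈ ∅
  x = 2: [0↦1, 1↦5, 2↦5, 3↦1, 4↦0, 5↦2, 6↦0]  zeros at y ∈ {4, 6}
  x = 3: [0↦3, 1↦0, 2↦0, 3↦3, 4↦2, 5↦4, 6↦2]  zeros at y ∈ {1, 2}
  x = 4: [0↦3, 1↦0, 2↦0, 3↦3, 4↦2, 5↦4, 6↦2]  zeros at y ∈ {1, 2}
  x = 5: [0↦1, 1↦5, 2↦5, 3↦1, 4↦0, 5↦2, 6↦0]  zeros at y ∈ {4, 6}
  x = 6: [0↦4, 1↦1, 2↦1, 3↦4, 4↦3, 5↦5, 6↦3]  zeros at y ∈ ∅
Collecting zeros: affine points = {(2, 4), (2, 6), (3, 1), (3, 2), (4, 1), (4, 2), (5, 4), (5, 6)}.
Total count |C(F_7)_aff| = 8.


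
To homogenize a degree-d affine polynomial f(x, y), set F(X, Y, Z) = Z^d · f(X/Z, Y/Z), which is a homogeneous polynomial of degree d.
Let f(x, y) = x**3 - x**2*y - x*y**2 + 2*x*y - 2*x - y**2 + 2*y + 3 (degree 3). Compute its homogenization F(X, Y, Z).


F(X, Y, Z) = X**3 - X**2*Y - X*Y**2 + 2*X*Y*Z - 2*X*Z**2 - Y**2*Z + 2*Y*Z**2 + 3*Z**3

deg(f) = 3.
Substitute x = X/Z, y = Y/Z into f, then multiply by Z^3.
  monomial 1·x^3·y^0 ↦ 1·X^3·Y^0·Z^0.
  monomial -1·x^2·y^1 ↦ -1·X^2·Y^1·Z^0.
  monomial -1·x^1·y^2 ↦ -1·X^1·Y^2·Z^0.
  monomial 2·x^1·y^1 ↦ 2·X^1·Y^1·Z^1.
  monomial -2·x^1·y^0 ↦ -2·X^1·Y^0·Z^2.
  monomial -1·x^0·y^2 ↦ -1·X^0·Y^2·Z^1.
  monomial 2·x^0·y^1 ↦ 2·X^0·Y^1·Z^2.
  monomial 3·x^0·y^0 ↦ 3·X^0·Y^0·Z^3.
Collecting: F(X, Y, Z) = X**3 - X**2*Y - X*Y**2 + 2*X*Y*Z - 2*X*Z**2 - Y**2*Z + 2*Y*Z**2 + 3*Z**3.


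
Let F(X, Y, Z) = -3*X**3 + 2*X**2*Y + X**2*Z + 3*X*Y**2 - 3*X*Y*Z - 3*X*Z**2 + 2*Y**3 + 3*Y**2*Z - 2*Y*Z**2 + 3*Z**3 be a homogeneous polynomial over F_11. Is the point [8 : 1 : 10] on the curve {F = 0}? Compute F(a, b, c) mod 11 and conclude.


F(8,1,10) ≡ 9 (mod 11); P is NOT on the curve.

Evaluate F(8, 1, 10) term-by-term (mod 11).
  -3*X**3 ↦ -3·512·1·1 = -1536
  2*X**2*Y ↦ 2·64·1·1 = 128
  X**2*Z ↦ 1·64·1·10 = 640
  3*X*Y**2 ↦ 3·8·1·1 = 24
  -3*X*Y*Z ↦ -3·8·1·10 = -240
  -3*X*Z**2 ↦ -3·8·1·100 = -2400
  2*Y**3 ↦ 2·1·1·1 = 2
  3*Y**2*Z ↦ 3·1·1·10 = 30
  -2*Y*Z**2 ↦ -2·1·1·100 = -200
  3*Z**3 ↦ 3·1·1·1000 = 3000
Sum: F(8, 1, 10) = (-1536) + (128) + (640) + (24) + (-240) + (-2400) + (2) + (30) + (-200) + (3000) = -552.
Reducing mod 11: -552 ≡ 9 (mod 11).
Since F(a, b, c) ≡ 9 ≠ 0 (mod 11), P does NOT lie on the curve.
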